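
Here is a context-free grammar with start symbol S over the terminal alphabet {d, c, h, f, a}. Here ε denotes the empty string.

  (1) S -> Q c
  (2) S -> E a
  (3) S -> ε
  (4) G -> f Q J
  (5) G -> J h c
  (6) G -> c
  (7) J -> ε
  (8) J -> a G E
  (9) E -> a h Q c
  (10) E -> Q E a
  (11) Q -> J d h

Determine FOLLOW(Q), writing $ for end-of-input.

{a, c, d}

FIRST(J): from J->ε we get {ε}; from J->a G E we get {a}. So FIRST(J) = {ε, a}.
FIRST(G): from G->f Q J we get {f}; from G->J h c we get {a, h}; from G->c we get {c}. So FIRST(G) = {a, c, f, h}.
FIRST(Q): from Q->J d h we get {a, d}. So FIRST(Q) = {a, d}.
FIRST(E): from E->a h Q c we get {a}; from E->Q E a we get {a, d}. So FIRST(E) = {a, d}.
FIRST(S): from S->Q c we get {a, d}; from S->E a we get {a, d}; from S->ε we get {ε}. So FIRST(S) = {ε, a, d}.
FOLLOW(S) includes $ since S is the start symbol.
FOLLOW(S): S appears on no right-hand side. Thus FOLLOW(S) = {$}.
FOLLOW(G): in J->a G E, G is followed by E with FIRST {a, d}. Thus FOLLOW(G) = {a, d}.
FOLLOW(J): in G->f Q J, the suffix after J is empty, so FOLLOW(J) ⊇ FOLLOW(G) = {a, d}; in G->J h c, J is followed by h c with FIRST {h}; in Q->J d h, J is followed by d h with FIRST {d}. Thus FOLLOW(J) = {a, d, h}.
FOLLOW(E): in S->E a, E is followed by a with FIRST {a}; in J->a G E, the suffix after E is empty, so FOLLOW(E) ⊇ FOLLOW(J) = {a, d, h}; in E->Q E a, E is followed by a with FIRST {a}. Thus FOLLOW(E) = {a, d, h}.
FOLLOW(Q): in S->Q c, Q is followed by c with FIRST {c}; in G->f Q J, Q is followed by J with FIRST {ε, a}; in G->f Q J, the suffix after Q is nullable, so FOLLOW(Q) ⊇ FOLLOW(G) = {a, d}; in E->a h Q c, Q is followed by c with FIRST {c}; in E->Q E a, Q is followed by E a with FIRST {a, d}. Thus FOLLOW(Q) = {a, c, d}.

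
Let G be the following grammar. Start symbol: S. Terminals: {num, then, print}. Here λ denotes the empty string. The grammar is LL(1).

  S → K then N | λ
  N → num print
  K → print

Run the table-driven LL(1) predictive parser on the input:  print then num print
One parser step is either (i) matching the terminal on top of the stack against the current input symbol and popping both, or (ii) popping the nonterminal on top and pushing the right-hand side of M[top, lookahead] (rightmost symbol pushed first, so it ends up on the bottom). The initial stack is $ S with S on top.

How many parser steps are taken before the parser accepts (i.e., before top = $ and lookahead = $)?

7

     Stack           Input                   Action
  1  $ S             print then num print $  expand S → K then N
  2  $ N then K      print then num print $  expand K → print
  3  $ N then print  print then num print $  match print
  4  $ N then        then num print $        match then
  5  $ N             num print $             expand N → num print
  6  $ print num     num print $             match num
  7  $ print         print $                 match print
Accept reached after 7 steps.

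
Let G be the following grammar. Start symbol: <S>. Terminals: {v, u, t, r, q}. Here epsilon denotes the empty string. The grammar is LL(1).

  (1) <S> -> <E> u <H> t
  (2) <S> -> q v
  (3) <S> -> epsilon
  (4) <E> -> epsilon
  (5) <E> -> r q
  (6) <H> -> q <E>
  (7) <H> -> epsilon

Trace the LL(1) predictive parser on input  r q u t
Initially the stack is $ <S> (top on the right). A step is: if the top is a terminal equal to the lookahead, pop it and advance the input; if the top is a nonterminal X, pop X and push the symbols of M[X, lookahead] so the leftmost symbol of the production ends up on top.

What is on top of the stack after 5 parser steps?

<H>

     Stack          Input      Action
  1  $ <S>          r q u t $  expand <S> -> <E> u <H> t
  2  $ t <H> u <E>  r q u t $  expand <E> -> r q
  3  $ t <H> u q r  r q u t $  match r
  4  $ t <H> u q    q u t $    match q
  5  $ t <H> u      u t $      match u
Stack after step 5: $ t <H> (top = <H>).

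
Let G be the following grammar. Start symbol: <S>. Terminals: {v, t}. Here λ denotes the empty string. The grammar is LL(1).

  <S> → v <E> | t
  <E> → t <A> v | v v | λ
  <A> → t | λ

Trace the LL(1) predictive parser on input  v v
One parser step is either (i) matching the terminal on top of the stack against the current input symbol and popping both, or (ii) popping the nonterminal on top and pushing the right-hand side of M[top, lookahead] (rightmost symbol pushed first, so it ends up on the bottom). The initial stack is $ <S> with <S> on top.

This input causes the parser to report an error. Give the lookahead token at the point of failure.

     Stack    Input  Action
  1  $ <S>    v v $  expand <S> → v <E>
  2  $ <E> v  v v $  match v
  3  $ <E>    v $    expand <E> → v v
  4  $ v v    v $    match v
  5  $ v      $      error: top is terminal v but lookahead is $

$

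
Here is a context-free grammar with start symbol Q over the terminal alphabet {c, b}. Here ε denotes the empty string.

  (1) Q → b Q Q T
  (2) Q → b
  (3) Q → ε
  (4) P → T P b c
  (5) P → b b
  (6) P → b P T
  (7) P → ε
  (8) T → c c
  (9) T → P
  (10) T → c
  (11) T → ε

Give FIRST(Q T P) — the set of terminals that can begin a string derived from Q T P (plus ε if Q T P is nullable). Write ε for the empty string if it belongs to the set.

FIRST(Q): from Q→b Q Q T we get {b}; from Q→b we get {b}; from Q→ε we get {ε}. So FIRST(Q) = {ε, b}.
FIRST(P): from P→T P b c we get {b, c}; from P→b b we get {b}; from P→b P T we get {b}; from P→ε we get {ε}. So FIRST(P) = {ε, b, c}.
FIRST(T): from T→c c we get {c}; from T→P we get {ε, b, c}; from T→c we get {c}; from T→ε we get {ε}. So FIRST(T) = {ε, b, c}.
FIRST(Q T P): take FIRST of each symbol in turn, carrying on past any symbol whose FIRST contains ε; result {ε, b, c}.

{ε, b, c}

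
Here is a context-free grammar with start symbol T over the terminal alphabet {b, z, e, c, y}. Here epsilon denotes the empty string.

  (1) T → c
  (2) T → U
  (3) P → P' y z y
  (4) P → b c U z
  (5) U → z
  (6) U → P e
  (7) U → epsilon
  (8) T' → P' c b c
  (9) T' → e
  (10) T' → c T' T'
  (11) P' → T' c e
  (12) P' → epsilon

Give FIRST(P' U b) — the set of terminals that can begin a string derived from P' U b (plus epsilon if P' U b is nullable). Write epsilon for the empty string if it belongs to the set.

{b, c, e, y, z}

FIRST(T) = {epsilon, b, c, e, y, z}  (via U)
FIRST(P) = {b, c, e, y}  (via P' y z y)
FIRST(U) = {epsilon, b, c, e, y, z}  (via P e)
FIRST(T') = {c, e}  (via P' c b c)
FIRST(P') = {epsilon, c, e}  (via T' c e)
FIRST(P' U b): take FIRST of each symbol in turn, carrying on past any symbol whose FIRST contains epsilon; result {b, c, e, y, z}.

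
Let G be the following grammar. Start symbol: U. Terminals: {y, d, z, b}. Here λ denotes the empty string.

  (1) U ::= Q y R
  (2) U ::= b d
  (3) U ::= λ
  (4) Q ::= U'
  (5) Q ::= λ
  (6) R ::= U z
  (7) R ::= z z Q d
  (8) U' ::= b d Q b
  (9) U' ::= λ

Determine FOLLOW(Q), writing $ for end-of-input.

{b, d, y}

FIRST(U') = {λ, b}
FIRST(Q) = {λ, b}  (via U')
FIRST(U) = {λ, b, y}  (via Q y R)
FIRST(R) = {b, y, z}  (via U z)
FOLLOW(U) includes $ since U is the start symbol.
FOLLOW(U): in R::=U z, U is followed by z with FIRST {z}. Thus FOLLOW(U) = {$, z}.
FOLLOW(Q): in U::=Q y R, Q is followed by y R with FIRST {y}; in R::=z z Q d, Q is followed by d with FIRST {d}; in U'::=b d Q b, Q is followed by b with FIRST {b}. Thus FOLLOW(Q) = {b, d, y}.
FOLLOW(R): in U::=Q y R, the suffix after R is empty, so FOLLOW(R) ⊇ FOLLOW(U) = {$, z}. Thus FOLLOW(R) = {$, z}.
FOLLOW(U'): in Q::=U', the suffix after U' is empty, so FOLLOW(U') ⊇ FOLLOW(Q) = {b, d, y}. Thus FOLLOW(U') = {b, d, y}.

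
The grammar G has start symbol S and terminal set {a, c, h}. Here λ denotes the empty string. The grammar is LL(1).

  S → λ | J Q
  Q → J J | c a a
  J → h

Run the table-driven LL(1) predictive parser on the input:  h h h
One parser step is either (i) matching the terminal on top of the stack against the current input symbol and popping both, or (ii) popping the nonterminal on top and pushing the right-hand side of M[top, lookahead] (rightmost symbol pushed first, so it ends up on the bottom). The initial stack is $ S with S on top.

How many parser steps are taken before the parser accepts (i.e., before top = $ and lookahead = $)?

8

step 1: stack=$ S  input=h h h $  — expand S → J Q
step 2: stack=$ Q J  input=h h h $  — expand J → h
step 3: stack=$ Q h  input=h h h $  — match h
step 4: stack=$ Q  input=h h $  — expand Q → J J
step 5: stack=$ J J  input=h h $  — expand J → h
step 6: stack=$ J h  input=h h $  — match h
step 7: stack=$ J  input=h $  — expand J → h
step 8: stack=$ h  input=h $  — match h
Accept reached after 8 steps.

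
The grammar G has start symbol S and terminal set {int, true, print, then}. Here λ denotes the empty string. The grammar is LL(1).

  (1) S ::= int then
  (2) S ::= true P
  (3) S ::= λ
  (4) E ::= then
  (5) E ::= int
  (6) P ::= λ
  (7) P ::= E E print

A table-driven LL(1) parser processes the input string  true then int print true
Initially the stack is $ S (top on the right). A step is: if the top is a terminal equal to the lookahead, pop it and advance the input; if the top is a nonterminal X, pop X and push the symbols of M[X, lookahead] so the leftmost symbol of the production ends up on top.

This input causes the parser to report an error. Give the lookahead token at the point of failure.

step 1: stack=$ S  input=true then int print true $  — expand S ::= true P
step 2: stack=$ P true  input=true then int print true $  — match true
step 3: stack=$ P  input=then int print true $  — expand P ::= E E print
step 4: stack=$ print E E  input=then int print true $  — expand E ::= then
step 5: stack=$ print E then  input=then int print true $  — match then
step 6: stack=$ print E  input=int print true $  — expand E ::= int
step 7: stack=$ print int  input=int print true $  — match int
step 8: stack=$ print  input=print true $  — match print
step 9: stack=$  input=true $  — error: stack empty but input remains

true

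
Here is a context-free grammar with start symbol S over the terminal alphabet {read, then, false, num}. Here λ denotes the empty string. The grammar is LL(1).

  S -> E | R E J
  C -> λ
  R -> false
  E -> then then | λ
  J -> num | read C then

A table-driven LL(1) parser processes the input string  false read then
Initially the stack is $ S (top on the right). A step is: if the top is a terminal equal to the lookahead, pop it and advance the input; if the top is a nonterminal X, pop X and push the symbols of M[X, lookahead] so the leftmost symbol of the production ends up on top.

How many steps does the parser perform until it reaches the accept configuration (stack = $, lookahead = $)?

     Stack          Input              Action
  1  $ S            false read then $  expand S -> R E J
  2  $ J E R        false read then $  expand R -> false
  3  $ J E false    false read then $  match false
  4  $ J E          read then $        expand E -> λ
  5  $ J            read then $        expand J -> read C then
  6  $ then C read  read then $        match read
  7  $ then C       then $             expand C -> λ
  8  $ then         then $             match then
Accept reached after 8 steps.

8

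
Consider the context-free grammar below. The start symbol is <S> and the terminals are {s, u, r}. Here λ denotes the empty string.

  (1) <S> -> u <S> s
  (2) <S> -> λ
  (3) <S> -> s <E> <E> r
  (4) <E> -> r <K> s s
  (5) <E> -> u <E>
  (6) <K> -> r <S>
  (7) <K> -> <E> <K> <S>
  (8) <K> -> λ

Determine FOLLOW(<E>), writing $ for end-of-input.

{r, s, u}

FIRST(<S>): from <S>->u <S> s we get {u}; from <S>->λ we get {λ}; from <S>->s <E> <E> r we get {s}. So FIRST(<S>) = {λ, s, u}.
FIRST(<E>): from <E>->r <K> s s we get {r}; from <E>->u <E> we get {u}. So FIRST(<E>) = {r, u}.
FIRST(<K>): from <K>->r <S> we get {r}; from <K>-><E> <K> <S> we get {r, u}; from <K>->λ we get {λ}. So FIRST(<K>) = {λ, r, u}.
FOLLOW(<S>) includes $ since <S> is the start symbol.
FOLLOW(<K>): in <E>->r <K> s s, <K> is followed by s s with FIRST {s}; in <K>-><E> <K> <S>, <K> is followed by <S> with FIRST {λ, s, u}; in <K>-><E> <K> <S>, the suffix after <K> is nullable (adds nothing new). Thus FOLLOW(<K>) = {s, u}.
FOLLOW(<S>): in <S>->u <S> s, <S> is followed by s with FIRST {s}; in <K>->r <S>, the suffix after <S> is empty, so FOLLOW(<S>) ⊇ FOLLOW(<K>) = {s, u}; in <K>-><E> <K> <S>, the suffix after <S> is empty, so FOLLOW(<S>) ⊇ FOLLOW(<K>) = {s, u}. Thus FOLLOW(<S>) = {$, s, u}.
FOLLOW(<E>): in <S>->s <E> <E> r (occurrence 1), <E> is followed by <E> r with FIRST {r, u}; in <S>->s <E> <E> r (occurrence 2), <E> is followed by r with FIRST {r}; in <E>->u <E>, the suffix after <E> is empty (adds nothing new); in <K>-><E> <K> <S>, <E> is followed by <K> <S> with FIRST {λ, r, s, u}; in <K>-><E> <K> <S>, the suffix after <E> is nullable, so FOLLOW(<E>) ⊇ FOLLOW(<K>) = {s, u}. Thus FOLLOW(<E>) = {r, s, u}.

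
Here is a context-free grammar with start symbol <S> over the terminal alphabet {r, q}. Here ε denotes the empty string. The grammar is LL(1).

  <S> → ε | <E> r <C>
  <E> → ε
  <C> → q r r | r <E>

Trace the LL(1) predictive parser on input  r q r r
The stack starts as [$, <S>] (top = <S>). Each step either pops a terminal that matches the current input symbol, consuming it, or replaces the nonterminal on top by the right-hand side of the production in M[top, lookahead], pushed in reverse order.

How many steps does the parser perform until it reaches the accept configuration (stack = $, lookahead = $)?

7

     Stack        Input      Action
  1  $ <S>        r q r r $  expand <S> → <E> r <C>
  2  $ <C> r <E>  r q r r $  expand <E> → ε
  3  $ <C> r      r q r r $  match r
  4  $ <C>        q r r $    expand <C> → q r r
  5  $ r r q      q r r $    match q
  6  $ r r        r r $      match r
  7  $ r          r $        match r
Accept reached after 7 steps.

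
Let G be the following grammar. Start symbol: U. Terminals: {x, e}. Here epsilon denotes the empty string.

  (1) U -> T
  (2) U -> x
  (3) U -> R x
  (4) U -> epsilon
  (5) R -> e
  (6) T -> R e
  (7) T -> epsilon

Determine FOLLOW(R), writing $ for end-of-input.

FIRST(R) = {e}
FIRST(T) = {epsilon, e}  (via R e)
FIRST(U) = {epsilon, e, x}  (via T, R x)
FOLLOW(U) includes $ since U is the start symbol.
FOLLOW(U): U appears on no right-hand side. Thus FOLLOW(U) = {$}.
FOLLOW(R): in U->R x, R is followed by x with FIRST {x}; in T->R e, R is followed by e with FIRST {e}. Thus FOLLOW(R) = {e, x}.
FOLLOW(T): in U->T, the suffix after T is empty, so FOLLOW(T) ⊇ FOLLOW(U) = {$}. Thus FOLLOW(T) = {$}.

{e, x}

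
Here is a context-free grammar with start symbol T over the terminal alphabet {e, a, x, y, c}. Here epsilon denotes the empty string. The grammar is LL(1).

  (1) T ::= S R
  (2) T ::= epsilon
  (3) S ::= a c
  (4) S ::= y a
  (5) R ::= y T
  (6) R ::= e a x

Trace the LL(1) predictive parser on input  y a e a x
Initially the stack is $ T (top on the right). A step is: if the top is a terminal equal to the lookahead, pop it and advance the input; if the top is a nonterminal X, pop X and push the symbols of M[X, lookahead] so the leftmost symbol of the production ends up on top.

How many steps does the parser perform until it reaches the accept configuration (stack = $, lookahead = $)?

step 1: stack=$ T  input=y a e a x $  — expand T ::= S R
step 2: stack=$ R S  input=y a e a x $  — expand S ::= y a
step 3: stack=$ R a y  input=y a e a x $  — match y
step 4: stack=$ R a  input=a e a x $  — match a
step 5: stack=$ R  input=e a x $  — expand R ::= e a x
step 6: stack=$ x a e  input=e a x $  — match e
step 7: stack=$ x a  input=a x $  — match a
step 8: stack=$ x  input=x $  — match x
Accept reached after 8 steps.

8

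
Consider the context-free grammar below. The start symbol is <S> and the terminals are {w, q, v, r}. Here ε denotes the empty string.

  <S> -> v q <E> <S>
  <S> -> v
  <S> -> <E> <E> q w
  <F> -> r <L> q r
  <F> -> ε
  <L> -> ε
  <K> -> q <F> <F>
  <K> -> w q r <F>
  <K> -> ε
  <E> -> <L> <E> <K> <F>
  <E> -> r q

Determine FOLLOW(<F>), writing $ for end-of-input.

FIRST(<F>) = {ε, r}
FIRST(<L>) = {ε}
FIRST(<K>) = {ε, q, w}
FIRST(<E>) = {r}  (via <L> <E> <K> <F>)
FIRST(<S>) = {r, v}  (via <E> <E> q w)
FOLLOW(<S>) includes $ since <S> is the start symbol.
FOLLOW(<S>): in <S>->v q <E> <S>, the suffix after <S> is empty (adds nothing new). Thus FOLLOW(<S>) = {$}.
FOLLOW(<L>): in <F>->r <L> q r, <L> is followed by q r with FIRST {q}; in <E>-><L> <E> <K> <F>, <L> is followed by <E> <K> <F> with FIRST {r}. Thus FOLLOW(<L>) = {q, r}.
FOLLOW(<E>): in <S>->v q <E> <S>, <E> is followed by <S> with FIRST {r, v}; in <S>-><E> <E> q w (occurrence 1), <E> is followed by <E> q w with FIRST {r}; in <S>-><E> <E> q w (occurrence 2), <E> is followed by q w with FIRST {q}; in <E>-><L> <E> <K> <F>, <E> is followed by <K> <F> with FIRST {ε, q, r, w}; in <E>-><L> <E> <K> <F>, the suffix after <E> is nullable (adds nothing new). Thus FOLLOW(<E>) = {q, r, v, w}.
FOLLOW(<K>): in <E>-><L> <E> <K> <F>, <K> is followed by <F> with FIRST {ε, r}; in <E>-><L> <E> <K> <F>, the suffix after <K> is nullable, so FOLLOW(<K>) ⊇ FOLLOW(<E>) = {q, r, v, w}. Thus FOLLOW(<K>) = {q, r, v, w}.
FOLLOW(<F>): in <K>->q <F> <F> (occurrence 1), <F> is followed by <F> with FIRST {ε, r}; in <K>->q <F> <F> (occurrence 1), the suffix after <F> is nullable, so FOLLOW(<F>) ⊇ FOLLOW(<K>) = {q, r, v, w}; in <K>->q <F> <F> (occurrence 2), the suffix after <F> is empty, so FOLLOW(<F>) ⊇ FOLLOW(<K>) = {q, r, v, w}; in <K>->w q r <F>, the suffix after <F> is empty, so FOLLOW(<F>) ⊇ FOLLOW(<K>) = {q, r, v, w}; in <E>-><L> <E> <K> <F>, the suffix after <F> is empty, so FOLLOW(<F>) ⊇ FOLLOW(<E>) = {q, r, v, w}. Thus FOLLOW(<F>) = {q, r, v, w}.

{q, r, v, w}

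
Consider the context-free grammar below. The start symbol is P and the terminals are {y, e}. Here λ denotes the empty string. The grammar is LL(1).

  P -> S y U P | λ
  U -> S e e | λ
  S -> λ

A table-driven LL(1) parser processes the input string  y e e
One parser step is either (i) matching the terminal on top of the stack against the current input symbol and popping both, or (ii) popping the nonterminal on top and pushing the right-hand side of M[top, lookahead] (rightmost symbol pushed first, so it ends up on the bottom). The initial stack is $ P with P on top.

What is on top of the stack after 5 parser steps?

step 1: stack=$ P  input=y e e $  — expand P -> S y U P
step 2: stack=$ P U y S  input=y e e $  — expand S -> λ
step 3: stack=$ P U y  input=y e e $  — match y
step 4: stack=$ P U  input=e e $  — expand U -> S e e
step 5: stack=$ P e e S  input=e e $  — expand S -> λ
Stack after step 5: $ P e e (top = e).

e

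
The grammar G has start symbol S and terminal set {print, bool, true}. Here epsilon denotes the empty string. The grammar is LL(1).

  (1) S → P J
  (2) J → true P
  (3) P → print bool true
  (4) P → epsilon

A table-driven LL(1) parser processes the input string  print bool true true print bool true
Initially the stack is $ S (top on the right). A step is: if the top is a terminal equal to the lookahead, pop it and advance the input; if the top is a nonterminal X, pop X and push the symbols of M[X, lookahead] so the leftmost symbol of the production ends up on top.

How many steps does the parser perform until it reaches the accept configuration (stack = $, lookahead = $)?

step 1: stack=$ S  input=print bool true true print bool true $  — expand S → P J
step 2: stack=$ J P  input=print bool true true print bool true $  — expand P → print bool true
step 3: stack=$ J true bool print  input=print bool true true print bool true $  — match print
step 4: stack=$ J true bool  input=bool true true print bool true $  — match bool
step 5: stack=$ J true  input=true true print bool true $  — match true
step 6: stack=$ J  input=true print bool true $  — expand J → true P
step 7: stack=$ P true  input=true print bool true $  — match true
step 8: stack=$ P  input=print bool true $  — expand P → print bool true
step 9: stack=$ true bool print  input=print bool true $  — match print
step 10: stack=$ true bool  input=bool true $  — match bool
step 11: stack=$ true  input=true $  — match true
Accept reached after 11 steps.

11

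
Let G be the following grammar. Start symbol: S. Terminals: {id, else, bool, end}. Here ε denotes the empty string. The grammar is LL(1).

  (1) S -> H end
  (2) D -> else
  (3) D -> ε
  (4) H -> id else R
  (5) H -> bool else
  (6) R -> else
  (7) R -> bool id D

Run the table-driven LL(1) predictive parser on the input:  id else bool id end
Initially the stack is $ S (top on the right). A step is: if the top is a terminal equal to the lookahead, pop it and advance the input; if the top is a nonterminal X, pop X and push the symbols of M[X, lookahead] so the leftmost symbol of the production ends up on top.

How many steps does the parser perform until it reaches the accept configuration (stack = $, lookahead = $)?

9

     Stack            Input                  Action
  1  $ S              id else bool id end $  expand S -> H end
  2  $ end H          id else bool id end $  expand H -> id else R
  3  $ end R else id  id else bool id end $  match id
  4  $ end R else     else bool id end $     match else
  5  $ end R          bool id end $          expand R -> bool id D
  6  $ end D id bool  bool id end $          match bool
  7  $ end D id       id end $               match id
  8  $ end D          end $                  expand D -> ε
  9  $ end            end $                  match end
Accept reached after 9 steps.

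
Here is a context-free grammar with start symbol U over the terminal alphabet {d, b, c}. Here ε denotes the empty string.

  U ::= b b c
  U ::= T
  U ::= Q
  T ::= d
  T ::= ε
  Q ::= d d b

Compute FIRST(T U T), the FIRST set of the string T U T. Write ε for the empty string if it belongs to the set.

FIRST(T) = {ε, d}
FIRST(Q) = {d}
FIRST(U) = {ε, b, d}  (via T, Q)
FIRST(T U T): take FIRST of each symbol in turn, carrying on past any symbol whose FIRST contains ε; result {ε, b, d}.

{ε, b, d}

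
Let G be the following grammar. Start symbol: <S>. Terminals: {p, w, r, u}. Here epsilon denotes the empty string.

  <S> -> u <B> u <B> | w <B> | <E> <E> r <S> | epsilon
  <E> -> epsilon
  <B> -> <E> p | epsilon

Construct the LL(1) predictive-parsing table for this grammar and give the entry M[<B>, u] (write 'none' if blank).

FIRST(<E>) = {epsilon}
FIRST(<S>) = {epsilon, r, u, w}  (via <E> <E> r <S>)
FIRST(<B>) = {epsilon, p}  (via <E> p)
FOLLOW(<S>) includes $ since <S> is the start symbol.
FOLLOW(<S>): in <S>-><E> <E> r <S>, the suffix after <S> is empty (adds nothing new). Thus FOLLOW(<S>) = {$}.
FOLLOW(<B>): in <S>->u <B> u <B> (occurrence 1), <B> is followed by u <B> with FIRST {u}; in <S>->u <B> u <B> (occurrence 2), the suffix after <B> is empty, so FOLLOW(<B>) ⊇ FOLLOW(<S>) = {$}; in <S>->w <B>, the suffix after <B> is empty, so FOLLOW(<B>) ⊇ FOLLOW(<S>) = {$}. Thus FOLLOW(<B>) = {$, u}.
For <B> -> <E> p: FIRST(<E> p) = {p}, so it goes in M[<B>, t] for t ∈ {p}.
For <B> -> epsilon: FIRST(epsilon) = {epsilon}, so it goes in M[<B>, t] for t ∈ {}; since epsilon ∈ FIRST, also for every t ∈ FOLLOW(<B>) = {$, u}.

<B> -> epsilon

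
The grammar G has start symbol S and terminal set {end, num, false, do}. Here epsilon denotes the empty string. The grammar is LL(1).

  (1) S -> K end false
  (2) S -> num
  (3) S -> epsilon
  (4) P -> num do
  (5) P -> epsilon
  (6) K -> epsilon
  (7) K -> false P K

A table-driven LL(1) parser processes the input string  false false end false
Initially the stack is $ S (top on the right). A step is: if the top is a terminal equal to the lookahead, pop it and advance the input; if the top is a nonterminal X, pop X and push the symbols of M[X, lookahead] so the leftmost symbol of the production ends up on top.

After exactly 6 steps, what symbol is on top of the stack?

     Stack                  Input                    Action
  1  $ S                    false false end false $  expand S -> K end false
  2  $ false end K          false false end false $  expand K -> false P K
  3  $ false end K P false  false false end false $  match false
  4  $ false end K P        false end false $        expand P -> epsilon
  5  $ false end K          false end false $        expand K -> false P K
  6  $ false end K P false  false end false $        match false
Stack after step 6: $ false end K P (top = P).

P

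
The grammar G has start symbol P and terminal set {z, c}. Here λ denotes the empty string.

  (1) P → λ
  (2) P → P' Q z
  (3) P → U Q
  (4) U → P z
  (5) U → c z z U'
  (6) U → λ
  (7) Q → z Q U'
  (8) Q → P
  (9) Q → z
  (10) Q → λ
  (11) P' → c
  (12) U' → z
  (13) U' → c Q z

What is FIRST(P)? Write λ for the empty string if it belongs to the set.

FIRST(P') = {c}
FIRST(U') = {c, z}
FIRST(P) = {λ, c, z}  (via P' Q z, U Q)
FIRST(U) = {λ, c, z}  (via P z)
FIRST(Q) = {λ, c, z}  (via P)

{λ, c, z}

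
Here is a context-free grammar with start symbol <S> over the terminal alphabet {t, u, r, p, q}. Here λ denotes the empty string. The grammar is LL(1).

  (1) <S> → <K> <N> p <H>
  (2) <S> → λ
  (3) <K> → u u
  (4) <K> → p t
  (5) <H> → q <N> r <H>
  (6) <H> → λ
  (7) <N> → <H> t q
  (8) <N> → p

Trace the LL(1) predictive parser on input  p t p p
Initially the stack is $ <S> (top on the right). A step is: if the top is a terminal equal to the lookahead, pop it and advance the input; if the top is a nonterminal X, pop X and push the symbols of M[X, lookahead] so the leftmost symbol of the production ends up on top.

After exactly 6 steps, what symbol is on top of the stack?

p

     Stack            Input      Action
  1  $ <S>            p t p p $  expand <S> → <K> <N> p <H>
  2  $ <H> p <N> <K>  p t p p $  expand <K> → p t
  3  $ <H> p <N> t p  p t p p $  match p
  4  $ <H> p <N> t    t p p $    match t
  5  $ <H> p <N>      p p $      expand <N> → p
  6  $ <H> p p        p p $      match p
Stack after step 6: $ <H> p (top = p).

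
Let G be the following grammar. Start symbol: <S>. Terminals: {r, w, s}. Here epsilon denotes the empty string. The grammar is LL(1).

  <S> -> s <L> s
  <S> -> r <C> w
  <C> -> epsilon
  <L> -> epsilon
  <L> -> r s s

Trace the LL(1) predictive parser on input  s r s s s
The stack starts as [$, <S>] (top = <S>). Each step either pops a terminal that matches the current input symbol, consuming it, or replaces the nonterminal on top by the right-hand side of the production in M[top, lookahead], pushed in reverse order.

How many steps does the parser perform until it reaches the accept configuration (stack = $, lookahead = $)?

7

step 1: stack=$ <S>  input=s r s s s $  — expand <S> -> s <L> s
step 2: stack=$ s <L> s  input=s r s s s $  — match s
step 3: stack=$ s <L>  input=r s s s $  — expand <L> -> r s s
step 4: stack=$ s s s r  input=r s s s $  — match r
step 5: stack=$ s s s  input=s s s $  — match s
step 6: stack=$ s s  input=s s $  — match s
step 7: stack=$ s  input=s $  — match s
Accept reached after 7 steps.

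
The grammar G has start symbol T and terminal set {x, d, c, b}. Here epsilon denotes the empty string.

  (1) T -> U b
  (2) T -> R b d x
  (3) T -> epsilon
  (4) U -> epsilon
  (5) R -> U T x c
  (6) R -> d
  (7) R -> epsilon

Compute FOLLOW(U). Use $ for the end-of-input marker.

FIRST(U) = {epsilon}
FIRST(T) = {epsilon, b, d, x}  (via U b, R b d x)
FIRST(R) = {epsilon, b, d, x}  (via U T x c)
FOLLOW(T) includes $ since T is the start symbol.
FOLLOW(T): in R->U T x c, T is followed by x c with FIRST {x}. Thus FOLLOW(T) = {$, x}.
FOLLOW(U): in T->U b, U is followed by b with FIRST {b}; in R->U T x c, U is followed by T x c with FIRST {b, d, x}. Thus FOLLOW(U) = {b, d, x}.
FOLLOW(R): in T->R b d x, R is followed by b d x with FIRST {b}. Thus FOLLOW(R) = {b}.

{b, d, x}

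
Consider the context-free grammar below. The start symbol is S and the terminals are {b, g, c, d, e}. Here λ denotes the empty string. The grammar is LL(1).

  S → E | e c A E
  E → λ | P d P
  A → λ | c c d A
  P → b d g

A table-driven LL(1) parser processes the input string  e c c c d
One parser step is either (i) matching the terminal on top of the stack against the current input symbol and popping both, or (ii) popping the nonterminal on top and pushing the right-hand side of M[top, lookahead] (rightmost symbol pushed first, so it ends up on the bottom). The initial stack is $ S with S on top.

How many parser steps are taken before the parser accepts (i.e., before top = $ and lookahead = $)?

     Stack        Input        Action
  1  $ S          e c c c d $  expand S → e c A E
  2  $ E A c e    e c c c d $  match e
  3  $ E A c      c c c d $    match c
  4  $ E A        c c d $      expand A → c c d A
  5  $ E A d c c  c c d $      match c
  6  $ E A d c    c d $        match c
  7  $ E A d      d $          match d
  8  $ E A        $            expand A → λ
  9  $ E          $            expand E → λ
Accept reached after 9 steps.

9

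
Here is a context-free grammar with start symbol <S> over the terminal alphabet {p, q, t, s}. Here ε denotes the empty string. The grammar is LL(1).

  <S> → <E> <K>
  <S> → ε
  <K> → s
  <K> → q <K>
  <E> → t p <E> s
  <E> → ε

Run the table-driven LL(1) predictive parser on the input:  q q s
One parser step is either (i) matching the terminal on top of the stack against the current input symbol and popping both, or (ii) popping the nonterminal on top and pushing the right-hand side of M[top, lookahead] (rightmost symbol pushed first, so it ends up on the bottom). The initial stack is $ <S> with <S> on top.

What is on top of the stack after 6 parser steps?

<K>

     Stack      Input    Action
  1  $ <S>      q q s $  expand <S> → <E> <K>
  2  $ <K> <E>  q q s $  expand <E> → ε
  3  $ <K>      q q s $  expand <K> → q <K>
  4  $ <K> q    q q s $  match q
  5  $ <K>      q s $    expand <K> → q <K>
  6  $ <K> q    q s $    match q
Stack after step 6: $ <K> (top = <K>).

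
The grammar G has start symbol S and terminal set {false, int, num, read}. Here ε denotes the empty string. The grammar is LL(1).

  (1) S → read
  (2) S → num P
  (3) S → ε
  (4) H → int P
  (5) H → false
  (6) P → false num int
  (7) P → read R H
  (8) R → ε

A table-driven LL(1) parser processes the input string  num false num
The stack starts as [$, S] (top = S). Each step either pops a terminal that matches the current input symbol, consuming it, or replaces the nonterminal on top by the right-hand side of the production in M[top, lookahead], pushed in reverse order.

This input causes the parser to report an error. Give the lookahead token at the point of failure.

step 1: stack=$ S  input=num false num $  — expand S → num P
step 2: stack=$ P num  input=num false num $  — match num
step 3: stack=$ P  input=false num $  — expand P → false num int
step 4: stack=$ int num false  input=false num $  — match false
step 5: stack=$ int num  input=num $  — match num
step 6: stack=$ int  input=$  — error: top is terminal int but lookahead is $

$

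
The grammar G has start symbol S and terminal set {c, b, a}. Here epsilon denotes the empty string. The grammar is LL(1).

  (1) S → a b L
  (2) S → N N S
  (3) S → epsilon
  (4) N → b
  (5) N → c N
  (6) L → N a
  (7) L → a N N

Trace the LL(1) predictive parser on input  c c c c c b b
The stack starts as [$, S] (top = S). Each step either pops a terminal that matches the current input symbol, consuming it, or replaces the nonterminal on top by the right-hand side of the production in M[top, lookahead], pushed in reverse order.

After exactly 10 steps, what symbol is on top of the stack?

step 1: stack=$ S  input=c c c c c b b $  — expand S → N N S
step 2: stack=$ S N N  input=c c c c c b b $  — expand N → c N
step 3: stack=$ S N N c  input=c c c c c b b $  — match c
step 4: stack=$ S N N  input=c c c c b b $  — expand N → c N
step 5: stack=$ S N N c  input=c c c c b b $  — match c
step 6: stack=$ S N N  input=c c c b b $  — expand N → c N
step 7: stack=$ S N N c  input=c c c b b $  — match c
step 8: stack=$ S N N  input=c c b b $  — expand N → c N
step 9: stack=$ S N N c  input=c c b b $  — match c
step 10: stack=$ S N N  input=c b b $  — expand N → c N
Stack after step 10: $ S N N c (top = c).

c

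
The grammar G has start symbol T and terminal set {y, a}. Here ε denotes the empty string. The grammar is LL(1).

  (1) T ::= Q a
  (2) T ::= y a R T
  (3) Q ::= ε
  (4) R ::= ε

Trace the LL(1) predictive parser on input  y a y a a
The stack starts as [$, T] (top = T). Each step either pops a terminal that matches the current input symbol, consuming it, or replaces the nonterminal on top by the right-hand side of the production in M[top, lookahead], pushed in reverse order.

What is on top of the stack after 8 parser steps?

     Stack      Input        Action
  1  $ T        y a y a a $  expand T ::= y a R T
  2  $ T R a y  y a y a a $  match y
  3  $ T R a    a y a a $    match a
  4  $ T R      y a a $      expand R ::= ε
  5  $ T        y a a $      expand T ::= y a R T
  6  $ T R a y  y a a $      match y
  7  $ T R a    a a $        match a
  8  $ T R      a $          expand R ::= ε
Stack after step 8: $ T (top = T).

T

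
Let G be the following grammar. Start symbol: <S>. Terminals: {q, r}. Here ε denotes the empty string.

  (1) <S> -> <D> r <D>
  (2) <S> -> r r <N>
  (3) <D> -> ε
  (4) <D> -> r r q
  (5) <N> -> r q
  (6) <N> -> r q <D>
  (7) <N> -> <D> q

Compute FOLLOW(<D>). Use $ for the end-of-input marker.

FIRST(<D>): from <D>->ε we get {ε}; from <D>->r r q we get {r}. So FIRST(<D>) = {ε, r}.
FIRST(<S>): from <S>-><D> r <D> we get {r}; from <S>->r r <N> we get {r}. So FIRST(<S>) = {r}.
FIRST(<N>): from <N>->r q we get {r}; from <N>->r q <D> we get {r}; from <N>-><D> q we get {q, r}. So FIRST(<N>) = {q, r}.
FOLLOW(<S>) includes $ since <S> is the start symbol.
FOLLOW(<S>): <S> appears on no right-hand side. Thus FOLLOW(<S>) = {$}.
FOLLOW(<N>): in <S>->r r <N>, the suffix after <N> is empty, so FOLLOW(<N>) ⊇ FOLLOW(<S>) = {$}. Thus FOLLOW(<N>) = {$}.
FOLLOW(<D>): in <S>-><D> r <D> (occurrence 1), <D> is followed by r <D> with FIRST {r}; in <S>-><D> r <D> (occurrence 2), the suffix after <D> is empty, so FOLLOW(<D>) ⊇ FOLLOW(<S>) = {$}; in <N>->r q <D>, the suffix after <D> is empty, so FOLLOW(<D>) ⊇ FOLLOW(<N>) = {$}; in <N>-><D> q, <D> is followed by q with FIRST {q}. Thus FOLLOW(<D>) = {$, q, r}.

{$, q, r}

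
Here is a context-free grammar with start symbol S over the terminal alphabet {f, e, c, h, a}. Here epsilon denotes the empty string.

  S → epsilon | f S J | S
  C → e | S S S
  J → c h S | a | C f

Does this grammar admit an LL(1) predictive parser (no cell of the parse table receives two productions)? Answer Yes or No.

No

FIRST(S) = {epsilon, f}
FIRST(C) = {epsilon, e, f}
FIRST(J) = {a, c, e, f}
FOLLOW(S) = {$, a, c, e, f}
FOLLOW(C) = {f}
FOLLOW(J) = {$, a, c, e, f}
Cell M[S, $] receives both S → epsilon and S → S — the grammar is not LL(1).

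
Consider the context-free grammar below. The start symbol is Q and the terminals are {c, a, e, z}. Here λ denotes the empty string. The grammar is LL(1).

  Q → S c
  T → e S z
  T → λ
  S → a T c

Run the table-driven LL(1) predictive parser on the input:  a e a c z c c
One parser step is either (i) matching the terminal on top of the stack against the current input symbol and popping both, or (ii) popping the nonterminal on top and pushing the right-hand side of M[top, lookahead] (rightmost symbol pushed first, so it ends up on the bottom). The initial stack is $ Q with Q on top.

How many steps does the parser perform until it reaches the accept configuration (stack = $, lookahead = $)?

12

      Stack          Input            Action
   1  $ Q            a e a c z c c $  expand Q → S c
   2  $ c S          a e a c z c c $  expand S → a T c
   3  $ c c T a      a e a c z c c $  match a
   4  $ c c T        e a c z c c $    expand T → e S z
   5  $ c c z S e    e a c z c c $    match e
   6  $ c c z S      a c z c c $      expand S → a T c
   7  $ c c z c T a  a c z c c $      match a
   8  $ c c z c T    c z c c $        expand T → λ
   9  $ c c z c      c z c c $        match c
  10  $ c c z        z c c $          match z
  11  $ c c          c c $            match c
  12  $ c            c $              match c
Accept reached after 12 steps.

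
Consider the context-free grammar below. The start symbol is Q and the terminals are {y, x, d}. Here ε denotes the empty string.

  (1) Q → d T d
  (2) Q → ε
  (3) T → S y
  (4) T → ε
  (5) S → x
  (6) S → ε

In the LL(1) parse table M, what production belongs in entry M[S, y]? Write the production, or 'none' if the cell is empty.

FIRST(Q) = {ε, d}
FIRST(S) = {ε, x}
FIRST(T) = {ε, x, y}  (via S y)
FOLLOW(Q) includes $ since Q is the start symbol.
FOLLOW(S): in T→S y, S is followed by y with FIRST {y}. Thus FOLLOW(S) = {y}.
For S → x: FIRST(x) = {x}, so it goes in M[S, t] for t ∈ {x}.
For S → ε: FIRST(ε) = {ε}, so it goes in M[S, t] for t ∈ {}; since ε ∈ FIRST, also for every t ∈ FOLLOW(S) = {y}.

S → ε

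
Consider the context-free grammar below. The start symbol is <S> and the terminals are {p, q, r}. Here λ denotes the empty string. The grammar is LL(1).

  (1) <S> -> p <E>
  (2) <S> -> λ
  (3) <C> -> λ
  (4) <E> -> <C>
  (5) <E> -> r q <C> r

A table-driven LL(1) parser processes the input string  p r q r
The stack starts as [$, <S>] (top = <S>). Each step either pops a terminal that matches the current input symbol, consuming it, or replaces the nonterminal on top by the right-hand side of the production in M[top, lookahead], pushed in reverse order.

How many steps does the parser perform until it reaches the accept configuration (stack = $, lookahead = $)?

step 1: stack=$ <S>  input=p r q r $  — expand <S> -> p <E>
step 2: stack=$ <E> p  input=p r q r $  — match p
step 3: stack=$ <E>  input=r q r $  — expand <E> -> r q <C> r
step 4: stack=$ r <C> q r  input=r q r $  — match r
step 5: stack=$ r <C> q  input=q r $  — match q
step 6: stack=$ r <C>  input=r $  — expand <C> -> λ
step 7: stack=$ r  input=r $  — match r
Accept reached after 7 steps.

7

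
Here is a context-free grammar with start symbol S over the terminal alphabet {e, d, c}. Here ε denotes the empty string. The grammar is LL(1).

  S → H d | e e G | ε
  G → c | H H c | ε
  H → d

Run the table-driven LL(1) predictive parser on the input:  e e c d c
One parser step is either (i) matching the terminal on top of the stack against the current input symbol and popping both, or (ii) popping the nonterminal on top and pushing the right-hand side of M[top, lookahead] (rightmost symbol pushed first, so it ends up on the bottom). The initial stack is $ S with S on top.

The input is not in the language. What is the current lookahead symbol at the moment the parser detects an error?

step 1: stack=$ S  input=e e c d c $  — expand S → e e G
step 2: stack=$ G e e  input=e e c d c $  — match e
step 3: stack=$ G e  input=e c d c $  — match e
step 4: stack=$ G  input=c d c $  — expand G → c
step 5: stack=$ c  input=c d c $  — match c
step 6: stack=$  input=d c $  — error: stack empty but input remains

d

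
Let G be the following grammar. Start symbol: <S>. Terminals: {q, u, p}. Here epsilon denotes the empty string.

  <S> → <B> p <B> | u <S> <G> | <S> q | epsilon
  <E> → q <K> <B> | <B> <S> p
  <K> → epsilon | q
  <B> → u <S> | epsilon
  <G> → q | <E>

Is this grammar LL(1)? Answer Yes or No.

No

FIRST(<S>) = {epsilon, p, q, u}
FIRST(<E>) = {p, q, u}
FIRST(<K>) = {epsilon, q}
FIRST(<B>) = {epsilon, u}
FIRST(<G>) = {p, q, u}
FOLLOW(<S>) = {$, p, q, u}
FOLLOW(<E>) = {$, p, q, u}
FOLLOW(<K>) = {$, p, q, u}
FOLLOW(<B>) = {$, p, q, u}
FOLLOW(<G>) = {$, p, q, u}
Cell M[<B>, u] receives both <B> → u <S> and <B> → epsilon — the grammar is not LL(1).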